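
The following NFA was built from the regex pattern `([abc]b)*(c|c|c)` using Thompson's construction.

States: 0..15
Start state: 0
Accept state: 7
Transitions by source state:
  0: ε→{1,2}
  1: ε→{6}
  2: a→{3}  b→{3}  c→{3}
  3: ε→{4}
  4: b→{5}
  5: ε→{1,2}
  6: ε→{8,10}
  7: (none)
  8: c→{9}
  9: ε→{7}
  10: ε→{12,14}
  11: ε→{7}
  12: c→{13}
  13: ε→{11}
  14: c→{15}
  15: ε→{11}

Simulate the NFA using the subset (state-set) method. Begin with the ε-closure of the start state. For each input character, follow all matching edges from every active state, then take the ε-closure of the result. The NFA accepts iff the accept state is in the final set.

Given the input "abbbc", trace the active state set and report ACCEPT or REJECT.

Answer: ACCEPT

Derivation:
S₀ = ε-closure({0}) = {0,1,2,6,8,10,12,14}
'a' @ 1: {3,4}
'b' @ 2: {1,2,5,6,8,10,12,14}
'b' @ 3: {3,4}
'b' @ 4: {1,2,5,6,8,10,12,14}
'c' @ 5: {3,4,7,9,11,13,15}  [accepting]
after full input: {3,4,7,9,11,13,15}  (accept=7 in)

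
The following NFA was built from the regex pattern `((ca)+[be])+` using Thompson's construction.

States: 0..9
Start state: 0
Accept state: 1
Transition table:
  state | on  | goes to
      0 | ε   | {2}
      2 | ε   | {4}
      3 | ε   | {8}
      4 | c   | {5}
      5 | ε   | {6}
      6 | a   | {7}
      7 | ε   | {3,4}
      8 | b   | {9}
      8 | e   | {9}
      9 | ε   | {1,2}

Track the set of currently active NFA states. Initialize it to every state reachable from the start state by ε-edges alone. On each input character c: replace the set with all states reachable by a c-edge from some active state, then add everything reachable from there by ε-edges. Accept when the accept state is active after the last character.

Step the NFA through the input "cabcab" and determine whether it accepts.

initial (ε-close {0}): {0,2,4}
'c' @ 1: {5,6}
'a' @ 2: {3,4,7,8}
'b' @ 3: {1,2,4,9}  ✓accept
'c' @ 4: {5,6}
'a' @ 5: {3,4,7,8}
'b' @ 6: {1,2,4,9}  ✓accept
end set {1,2,4,9} — state 1 in

Answer: ACCEPT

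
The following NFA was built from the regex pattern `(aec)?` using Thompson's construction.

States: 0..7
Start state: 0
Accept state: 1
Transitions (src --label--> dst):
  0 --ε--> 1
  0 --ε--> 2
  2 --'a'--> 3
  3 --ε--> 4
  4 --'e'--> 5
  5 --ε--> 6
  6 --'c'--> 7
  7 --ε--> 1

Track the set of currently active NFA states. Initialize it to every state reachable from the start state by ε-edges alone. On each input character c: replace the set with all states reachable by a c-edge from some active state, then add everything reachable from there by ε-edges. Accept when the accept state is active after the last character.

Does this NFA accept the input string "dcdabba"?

Answer: REJECT

Trace:
start: ε-closure({0}) = {0,1,2}
'd' @ 1: {}  — state set empty
rest 'cdabba' ignored (set empty)
final: {}; accept 1 not in set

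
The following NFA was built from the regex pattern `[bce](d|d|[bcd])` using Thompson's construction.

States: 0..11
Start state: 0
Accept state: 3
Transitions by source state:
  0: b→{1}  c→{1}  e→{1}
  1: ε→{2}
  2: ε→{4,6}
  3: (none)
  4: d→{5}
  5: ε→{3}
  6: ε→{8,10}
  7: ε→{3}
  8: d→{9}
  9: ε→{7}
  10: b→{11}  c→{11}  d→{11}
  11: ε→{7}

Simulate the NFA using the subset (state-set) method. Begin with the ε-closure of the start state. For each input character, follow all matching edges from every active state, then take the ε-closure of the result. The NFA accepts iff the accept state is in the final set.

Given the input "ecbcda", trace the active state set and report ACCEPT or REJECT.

S₀ = ε-closure({0}) = {0}
'e' @ 1: {1,2,4,6,8,10}
'c' @ 2: {3,7,11}  ✓accept
'b' @ 3: {}  — state set empty
rest 'cda' ignored (set empty)
final: {}; accept 3 not in set

Answer: REJECT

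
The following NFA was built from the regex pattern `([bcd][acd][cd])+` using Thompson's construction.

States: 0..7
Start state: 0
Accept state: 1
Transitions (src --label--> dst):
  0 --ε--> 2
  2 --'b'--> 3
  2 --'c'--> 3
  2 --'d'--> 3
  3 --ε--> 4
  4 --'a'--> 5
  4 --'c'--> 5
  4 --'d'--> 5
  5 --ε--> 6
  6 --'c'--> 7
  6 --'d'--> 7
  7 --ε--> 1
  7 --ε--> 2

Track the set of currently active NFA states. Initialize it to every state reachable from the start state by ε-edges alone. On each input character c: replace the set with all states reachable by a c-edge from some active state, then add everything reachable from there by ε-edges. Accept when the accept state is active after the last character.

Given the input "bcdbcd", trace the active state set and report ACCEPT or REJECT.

Answer: ACCEPT

Steps:
initial (ε-close {0}): {0,2}
'b' @ 1: {3,4}
'c' @ 2: {5,6}
'd' @ 3: {1,2,7}  ✓accept
'b' @ 4: {3,4}
'c' @ 5: {5,6}
'd' @ 6: {1,2,7}  ✓accept
after full input: {1,2,7}  (accept=1 in)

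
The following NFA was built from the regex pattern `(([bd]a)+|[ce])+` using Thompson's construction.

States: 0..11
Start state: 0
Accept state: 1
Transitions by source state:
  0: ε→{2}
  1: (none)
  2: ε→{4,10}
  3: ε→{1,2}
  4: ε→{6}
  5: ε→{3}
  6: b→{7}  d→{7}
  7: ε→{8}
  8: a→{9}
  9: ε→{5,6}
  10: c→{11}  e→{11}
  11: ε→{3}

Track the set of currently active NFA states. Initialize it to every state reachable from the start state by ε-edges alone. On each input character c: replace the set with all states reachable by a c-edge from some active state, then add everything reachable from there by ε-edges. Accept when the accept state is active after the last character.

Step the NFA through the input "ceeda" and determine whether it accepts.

Answer: ACCEPT

Steps:
start: ε-closure({0}) = {0,2,4,6,10}
'c' @ 1: {1,2,3,4,6,10,11}  (accept∈set)
'e' @ 2: {1,2,3,4,6,10,11}  (accept∈set)
'e' @ 3: {1,2,3,4,6,10,11}  (accept∈set)
'd' @ 4: {7,8}
'a' @ 5: {1,2,3,4,5,6,9,10}  (accept∈set)
end set {1,2,3,4,5,6,9,10} — state 1 in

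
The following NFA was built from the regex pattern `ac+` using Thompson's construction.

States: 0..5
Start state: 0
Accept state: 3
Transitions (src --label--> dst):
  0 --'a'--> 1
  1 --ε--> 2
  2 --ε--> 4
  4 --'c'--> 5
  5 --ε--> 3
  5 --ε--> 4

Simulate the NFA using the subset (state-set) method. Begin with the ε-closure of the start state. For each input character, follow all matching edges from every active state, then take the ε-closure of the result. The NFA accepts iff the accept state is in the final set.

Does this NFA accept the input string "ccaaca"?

Answer: REJECT

Derivation:
start: ε-closure({0}) = {0}
'c' @ 1: {}  — dead — no transitions
rest 'caaca' ignored (set empty)
final: {}; accept 3 not in set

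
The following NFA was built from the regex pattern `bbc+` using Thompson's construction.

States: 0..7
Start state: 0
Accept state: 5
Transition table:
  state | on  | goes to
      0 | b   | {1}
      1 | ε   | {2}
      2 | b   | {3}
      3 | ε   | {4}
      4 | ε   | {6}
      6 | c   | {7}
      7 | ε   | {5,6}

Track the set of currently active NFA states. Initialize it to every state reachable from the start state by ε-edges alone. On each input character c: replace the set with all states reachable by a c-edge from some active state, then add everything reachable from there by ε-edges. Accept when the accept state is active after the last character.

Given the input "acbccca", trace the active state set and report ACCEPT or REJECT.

S₀ = ε-closure({0}) = {0}
'a' @ 1: {}  — no active states
rest 'cbccca' ignored (set empty)
final: {}; accept 5 not in set

Answer: REJECT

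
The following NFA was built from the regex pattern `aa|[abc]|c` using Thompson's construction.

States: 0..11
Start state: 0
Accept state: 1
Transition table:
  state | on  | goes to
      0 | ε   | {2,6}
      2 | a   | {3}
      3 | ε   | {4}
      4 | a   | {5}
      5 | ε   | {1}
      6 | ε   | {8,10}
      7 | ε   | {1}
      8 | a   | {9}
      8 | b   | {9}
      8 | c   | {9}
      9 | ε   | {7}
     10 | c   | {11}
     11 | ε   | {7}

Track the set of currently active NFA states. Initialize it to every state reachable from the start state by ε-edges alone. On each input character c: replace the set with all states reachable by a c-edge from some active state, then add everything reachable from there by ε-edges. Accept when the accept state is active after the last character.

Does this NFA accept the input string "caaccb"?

Answer: REJECT

Steps:
S₀ = ε-closure({0}) = {0,2,6,8,10}
'c' @ 1: {1,7,9,11}  (accept∈set)
'a' @ 2: {}  — state set empty
rest 'accb' ignored (set empty)
after full input: {}  (accept=1 not in)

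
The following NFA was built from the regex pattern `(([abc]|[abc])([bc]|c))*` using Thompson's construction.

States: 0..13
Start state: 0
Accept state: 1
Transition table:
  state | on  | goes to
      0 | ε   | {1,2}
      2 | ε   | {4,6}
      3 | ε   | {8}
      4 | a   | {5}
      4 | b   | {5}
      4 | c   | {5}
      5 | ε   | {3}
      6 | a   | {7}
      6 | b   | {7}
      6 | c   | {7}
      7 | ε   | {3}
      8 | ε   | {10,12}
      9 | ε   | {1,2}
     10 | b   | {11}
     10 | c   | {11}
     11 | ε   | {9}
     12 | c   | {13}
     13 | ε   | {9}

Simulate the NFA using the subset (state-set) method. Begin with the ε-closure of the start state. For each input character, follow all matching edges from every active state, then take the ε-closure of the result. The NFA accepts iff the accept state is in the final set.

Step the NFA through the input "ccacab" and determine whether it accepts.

initial (ε-close {0}): {0,1,2,4,6}
'c' @ 1: {3,5,7,8,10,12}
'c' @ 2: {1,2,4,6,9,11,13}  ✓accept
'a' @ 3: {3,5,7,8,10,12}
'c' @ 4: {1,2,4,6,9,11,13}  ✓accept
'a' @ 5: {3,5,7,8,10,12}
'b' @ 6: {1,2,4,6,9,11}  ✓accept
final: {1,2,4,6,9,11}; accept 1 in set

Answer: ACCEPT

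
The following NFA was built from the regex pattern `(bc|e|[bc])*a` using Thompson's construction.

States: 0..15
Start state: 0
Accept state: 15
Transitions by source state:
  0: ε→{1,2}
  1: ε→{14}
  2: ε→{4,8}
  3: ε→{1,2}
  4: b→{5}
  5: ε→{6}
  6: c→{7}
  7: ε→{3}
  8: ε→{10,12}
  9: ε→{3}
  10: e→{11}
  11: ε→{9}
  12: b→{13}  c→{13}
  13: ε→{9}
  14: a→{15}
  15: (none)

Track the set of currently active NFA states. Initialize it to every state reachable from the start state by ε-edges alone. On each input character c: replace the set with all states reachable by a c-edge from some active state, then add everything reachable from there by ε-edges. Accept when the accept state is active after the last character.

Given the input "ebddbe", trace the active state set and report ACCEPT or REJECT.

Answer: REJECT

Steps:
start: ε-closure({0}) = {0,1,2,4,8,10,12,14}
'e' @ 1: {1,2,3,4,8,9,10,11,12,14}
'b' @ 2: {1,2,3,4,5,6,8,9,10,12,13,14}
'd' @ 3: {}  — state set empty
rest 'dbe' ignored (set empty)
after full input: {}  (accept=15 not in)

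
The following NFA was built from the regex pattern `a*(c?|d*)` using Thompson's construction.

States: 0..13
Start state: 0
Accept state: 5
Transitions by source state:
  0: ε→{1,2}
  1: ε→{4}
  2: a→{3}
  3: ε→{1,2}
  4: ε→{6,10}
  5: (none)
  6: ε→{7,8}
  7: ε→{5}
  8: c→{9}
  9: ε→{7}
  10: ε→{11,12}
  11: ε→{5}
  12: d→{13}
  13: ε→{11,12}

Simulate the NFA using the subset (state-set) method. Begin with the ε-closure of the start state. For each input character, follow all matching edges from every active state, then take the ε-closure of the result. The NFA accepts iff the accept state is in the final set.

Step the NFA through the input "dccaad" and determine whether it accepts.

S₀ = ε-closure({0}) = {0,1,2,4,5,6,7,8,10,11,12}
'd' @ 1: {5,11,12,13}  ✓accept
'c' @ 2: {}  — no active states
rest 'caad' ignored (set empty)
final: {}; accept 5 not in set

Answer: REJECT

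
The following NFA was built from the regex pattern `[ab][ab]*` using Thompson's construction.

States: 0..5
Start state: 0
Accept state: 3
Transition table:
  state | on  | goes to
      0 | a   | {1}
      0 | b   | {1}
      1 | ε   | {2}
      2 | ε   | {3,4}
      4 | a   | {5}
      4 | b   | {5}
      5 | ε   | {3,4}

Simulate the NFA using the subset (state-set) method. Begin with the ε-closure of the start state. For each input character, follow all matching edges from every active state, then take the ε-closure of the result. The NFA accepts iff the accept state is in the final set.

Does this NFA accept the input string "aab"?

initial (ε-close {0}): {0}
'a' @ 1: {1,2,3,4}  [accepting]
'a' @ 2: {3,4,5}  [accepting]
'b' @ 3: {3,4,5}  [accepting]
end set {3,4,5} — state 3 in

Answer: ACCEPT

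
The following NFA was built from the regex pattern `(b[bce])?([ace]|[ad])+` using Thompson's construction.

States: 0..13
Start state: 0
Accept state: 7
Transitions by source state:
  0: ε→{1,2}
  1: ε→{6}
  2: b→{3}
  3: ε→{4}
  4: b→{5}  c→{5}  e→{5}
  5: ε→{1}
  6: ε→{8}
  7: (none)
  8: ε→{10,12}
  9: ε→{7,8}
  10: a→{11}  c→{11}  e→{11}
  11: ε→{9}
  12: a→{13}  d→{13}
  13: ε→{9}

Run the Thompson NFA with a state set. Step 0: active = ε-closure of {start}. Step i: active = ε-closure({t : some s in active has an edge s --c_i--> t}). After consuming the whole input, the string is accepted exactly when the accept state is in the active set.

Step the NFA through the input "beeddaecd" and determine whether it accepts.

Answer: ACCEPT

Trace:
initial (ε-close {0}): {0,1,2,6,8,10,12}
'b' @ 1: {3,4}
'e' @ 2: {1,5,6,8,10,12}
'e' @ 3: {7,8,9,10,11,12}  [accepting]
'd' @ 4: {7,8,9,10,12,13}  [accepting]
'd' @ 5: {7,8,9,10,12,13}  [accepting]
'a' @ 6: {7,8,9,10,11,12,13}  [accepting]
'e' @ 7: {7,8,9,10,11,12}  [accepting]
'c' @ 8: {7,8,9,10,11,12}  [accepting]
'd' @ 9: {7,8,9,10,12,13}  [accepting]
final: {7,8,9,10,12,13}; accept 7 in set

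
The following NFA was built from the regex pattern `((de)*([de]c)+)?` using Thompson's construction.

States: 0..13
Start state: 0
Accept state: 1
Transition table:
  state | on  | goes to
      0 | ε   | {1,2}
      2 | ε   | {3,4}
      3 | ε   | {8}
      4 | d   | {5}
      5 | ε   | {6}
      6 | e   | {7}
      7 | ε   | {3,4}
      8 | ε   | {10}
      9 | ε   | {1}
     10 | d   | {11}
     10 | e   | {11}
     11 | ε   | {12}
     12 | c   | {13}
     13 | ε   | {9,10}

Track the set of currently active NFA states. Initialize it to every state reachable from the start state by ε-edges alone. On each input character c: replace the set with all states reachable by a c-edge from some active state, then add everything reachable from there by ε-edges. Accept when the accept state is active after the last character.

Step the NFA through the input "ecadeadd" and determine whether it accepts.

Answer: REJECT

Steps:
start: ε-closure({0}) = {0,1,2,3,4,8,10}
'e' @ 1: {11,12}
'c' @ 2: {1,9,10,13}  (accept∈set)
'a' @ 3: {}  — state set empty
rest 'deadd' ignored (set empty)
final: {}; accept 1 not in set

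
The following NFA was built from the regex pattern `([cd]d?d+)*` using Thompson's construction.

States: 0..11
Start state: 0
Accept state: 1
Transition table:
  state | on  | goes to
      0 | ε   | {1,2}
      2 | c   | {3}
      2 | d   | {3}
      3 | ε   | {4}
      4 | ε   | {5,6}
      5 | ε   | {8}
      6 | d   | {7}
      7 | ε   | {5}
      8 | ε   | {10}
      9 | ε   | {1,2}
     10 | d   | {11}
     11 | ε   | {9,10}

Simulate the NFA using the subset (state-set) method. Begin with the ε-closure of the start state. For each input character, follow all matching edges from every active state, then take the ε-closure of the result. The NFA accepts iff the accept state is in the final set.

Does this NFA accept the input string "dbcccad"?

start: ε-closure({0}) = {0,1,2}
'd' @ 1: {3,4,5,6,8,10}
'b' @ 2: {}  — state set empty
rest 'cccad' ignored (set empty)
end set {} — state 1 not in

Answer: REJECT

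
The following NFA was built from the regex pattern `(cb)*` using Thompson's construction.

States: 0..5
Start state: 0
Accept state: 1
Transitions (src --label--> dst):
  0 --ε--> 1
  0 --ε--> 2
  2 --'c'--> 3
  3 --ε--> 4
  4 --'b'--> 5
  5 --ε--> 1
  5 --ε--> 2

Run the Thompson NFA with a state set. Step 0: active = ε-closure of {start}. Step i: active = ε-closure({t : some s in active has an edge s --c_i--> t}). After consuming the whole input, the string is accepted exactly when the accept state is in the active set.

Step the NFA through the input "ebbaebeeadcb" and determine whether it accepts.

Answer: REJECT

Derivation:
initial (ε-close {0}): {0,1,2}
'e' @ 1: {}  — state set empty
rest 'bbaebeeadcb' ignored (set empty)
final: {}; accept 1 not in set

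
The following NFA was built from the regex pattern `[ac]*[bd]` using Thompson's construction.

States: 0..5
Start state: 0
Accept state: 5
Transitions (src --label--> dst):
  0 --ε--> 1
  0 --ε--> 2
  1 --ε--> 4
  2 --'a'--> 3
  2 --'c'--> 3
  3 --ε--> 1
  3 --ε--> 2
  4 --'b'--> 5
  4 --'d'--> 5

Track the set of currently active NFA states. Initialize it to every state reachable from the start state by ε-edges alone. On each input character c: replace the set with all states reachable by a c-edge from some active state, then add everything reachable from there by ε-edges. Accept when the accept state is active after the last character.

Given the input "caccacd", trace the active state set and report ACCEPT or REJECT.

start: ε-closure({0}) = {0,1,2,4}
'c' @ 1: {1,2,3,4}
'a' @ 2: {1,2,3,4}
'c' @ 3: {1,2,3,4}
'c' @ 4: {1,2,3,4}
'a' @ 5: {1,2,3,4}
'c' @ 6: {1,2,3,4}
'd' @ 7: {5}  [accepting]
final: {5}; accept 5 in set

Answer: ACCEPT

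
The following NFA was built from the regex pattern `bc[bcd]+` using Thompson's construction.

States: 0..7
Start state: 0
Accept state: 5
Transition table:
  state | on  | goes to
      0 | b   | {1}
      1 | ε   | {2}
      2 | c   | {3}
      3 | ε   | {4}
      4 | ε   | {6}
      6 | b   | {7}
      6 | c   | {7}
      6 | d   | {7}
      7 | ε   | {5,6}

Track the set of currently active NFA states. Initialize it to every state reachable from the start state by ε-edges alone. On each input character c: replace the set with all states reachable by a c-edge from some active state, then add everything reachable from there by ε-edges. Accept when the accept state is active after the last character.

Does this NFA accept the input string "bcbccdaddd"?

initial (ε-close {0}): {0}
'b' @ 1: {1,2}
'c' @ 2: {3,4,6}
'b' @ 3: {5,6,7}  (accept∈set)
'c' @ 4: {5,6,7}  (accept∈set)
'c' @ 5: {5,6,7}  (accept∈set)
'd' @ 6: {5,6,7}  (accept∈set)
'a' @ 7: {}  — dead — no transitions
rest 'ddd' ignored (set empty)
after full input: {}  (accept=5 not in)

Answer: REJECT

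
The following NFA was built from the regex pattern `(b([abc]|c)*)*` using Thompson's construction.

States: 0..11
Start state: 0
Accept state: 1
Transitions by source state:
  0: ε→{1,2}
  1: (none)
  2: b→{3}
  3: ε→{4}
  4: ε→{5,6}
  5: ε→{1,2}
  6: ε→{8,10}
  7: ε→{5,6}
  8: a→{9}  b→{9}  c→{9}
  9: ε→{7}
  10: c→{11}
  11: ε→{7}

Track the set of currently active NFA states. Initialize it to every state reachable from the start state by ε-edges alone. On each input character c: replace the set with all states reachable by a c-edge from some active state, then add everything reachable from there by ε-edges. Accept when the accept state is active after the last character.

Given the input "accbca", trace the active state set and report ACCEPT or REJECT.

Answer: REJECT

Derivation:
initial (ε-close {0}): {0,1,2}
'a' @ 1: {}  — dead — no transitions
rest 'ccbca' ignored (set empty)
final: {}; accept 1 not in set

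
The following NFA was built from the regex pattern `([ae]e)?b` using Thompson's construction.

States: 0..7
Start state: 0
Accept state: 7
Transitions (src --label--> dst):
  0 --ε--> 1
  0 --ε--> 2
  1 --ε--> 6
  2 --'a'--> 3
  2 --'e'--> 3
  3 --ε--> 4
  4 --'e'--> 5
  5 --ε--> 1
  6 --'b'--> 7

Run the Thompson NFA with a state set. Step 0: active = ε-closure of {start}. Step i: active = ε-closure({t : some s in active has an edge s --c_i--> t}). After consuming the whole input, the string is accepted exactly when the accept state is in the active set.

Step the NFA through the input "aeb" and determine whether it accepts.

Answer: ACCEPT

Trace:
start: ε-closure({0}) = {0,1,2,6}
'a' @ 1: {3,4}
'e' @ 2: {1,5,6}
'b' @ 3: {7}  [accepting]
final: {7}; accept 7 in set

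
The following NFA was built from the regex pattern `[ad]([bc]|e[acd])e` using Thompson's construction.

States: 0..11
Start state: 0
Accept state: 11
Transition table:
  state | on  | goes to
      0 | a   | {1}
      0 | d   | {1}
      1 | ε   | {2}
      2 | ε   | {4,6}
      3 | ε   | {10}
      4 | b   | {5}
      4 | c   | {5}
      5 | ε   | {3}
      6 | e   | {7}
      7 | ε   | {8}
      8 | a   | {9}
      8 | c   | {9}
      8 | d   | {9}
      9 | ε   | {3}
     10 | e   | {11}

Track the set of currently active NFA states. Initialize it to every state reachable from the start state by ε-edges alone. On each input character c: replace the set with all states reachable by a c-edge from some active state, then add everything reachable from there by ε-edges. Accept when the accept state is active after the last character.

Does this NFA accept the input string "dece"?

Answer: ACCEPT

Trace:
initial (ε-close {0}): {0}
'd' @ 1: {1,2,4,6}
'e' @ 2: {7,8}
'c' @ 3: {3,9,10}
'e' @ 4: {11}  (accept∈set)
after full input: {11}  (accept=11 in)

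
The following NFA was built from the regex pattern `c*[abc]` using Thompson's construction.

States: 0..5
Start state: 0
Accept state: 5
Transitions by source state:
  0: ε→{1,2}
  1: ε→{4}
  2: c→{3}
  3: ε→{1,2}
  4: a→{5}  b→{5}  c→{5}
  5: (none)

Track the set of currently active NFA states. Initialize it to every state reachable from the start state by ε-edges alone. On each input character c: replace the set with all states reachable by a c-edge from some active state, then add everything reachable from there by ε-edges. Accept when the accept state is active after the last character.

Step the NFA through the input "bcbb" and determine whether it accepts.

start: ε-closure({0}) = {0,1,2,4}
'b' @ 1: {5}  [accepting]
'c' @ 2: {}  — no active states
rest 'bb' ignored (set empty)
final: {}; accept 5 not in set

Answer: REJECT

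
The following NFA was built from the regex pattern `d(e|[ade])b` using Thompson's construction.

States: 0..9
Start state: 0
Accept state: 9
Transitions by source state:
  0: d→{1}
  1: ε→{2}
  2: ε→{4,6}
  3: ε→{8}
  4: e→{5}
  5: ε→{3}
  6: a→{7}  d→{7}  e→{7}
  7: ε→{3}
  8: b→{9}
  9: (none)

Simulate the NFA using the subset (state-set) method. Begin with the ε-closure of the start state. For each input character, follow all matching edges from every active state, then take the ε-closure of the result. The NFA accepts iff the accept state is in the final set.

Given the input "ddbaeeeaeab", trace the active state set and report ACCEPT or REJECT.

Answer: REJECT

Derivation:
initial (ε-close {0}): {0}
'd' @ 1: {1,2,4,6}
'd' @ 2: {3,7,8}
'b' @ 3: {9}  ✓accept
'a' @ 4: {}  — no active states
rest 'eeeaeab' ignored (set empty)
after full input: {}  (accept=9 not in)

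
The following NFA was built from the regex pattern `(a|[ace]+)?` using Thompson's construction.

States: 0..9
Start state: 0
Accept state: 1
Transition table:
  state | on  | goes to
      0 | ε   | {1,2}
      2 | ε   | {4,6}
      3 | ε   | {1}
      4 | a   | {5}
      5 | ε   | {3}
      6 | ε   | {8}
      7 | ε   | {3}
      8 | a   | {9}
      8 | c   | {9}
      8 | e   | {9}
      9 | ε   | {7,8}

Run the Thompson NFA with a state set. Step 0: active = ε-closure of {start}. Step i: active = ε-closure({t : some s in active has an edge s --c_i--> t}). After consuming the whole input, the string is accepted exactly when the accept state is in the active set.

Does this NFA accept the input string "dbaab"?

initial (ε-close {0}): {0,1,2,4,6,8}
'd' @ 1: {}  — dead — no transitions
rest 'baab' ignored (set empty)
final: {}; accept 1 not in set

Answer: REJECT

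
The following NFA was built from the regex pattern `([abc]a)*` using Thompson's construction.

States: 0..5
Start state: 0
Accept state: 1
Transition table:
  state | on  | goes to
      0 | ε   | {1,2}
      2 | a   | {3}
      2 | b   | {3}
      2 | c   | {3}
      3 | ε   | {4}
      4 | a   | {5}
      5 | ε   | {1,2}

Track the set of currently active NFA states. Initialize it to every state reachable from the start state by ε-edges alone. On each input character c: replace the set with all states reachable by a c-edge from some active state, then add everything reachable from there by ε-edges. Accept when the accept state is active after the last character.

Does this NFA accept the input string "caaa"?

S₀ = ε-closure({0}) = {0,1,2}
'c' @ 1: {3,4}
'a' @ 2: {1,2,5}  [accepting]
'a' @ 3: {3,4}
'a' @ 4: {1,2,5}  [accepting]
after full input: {1,2,5}  (accept=1 in)

Answer: ACCEPT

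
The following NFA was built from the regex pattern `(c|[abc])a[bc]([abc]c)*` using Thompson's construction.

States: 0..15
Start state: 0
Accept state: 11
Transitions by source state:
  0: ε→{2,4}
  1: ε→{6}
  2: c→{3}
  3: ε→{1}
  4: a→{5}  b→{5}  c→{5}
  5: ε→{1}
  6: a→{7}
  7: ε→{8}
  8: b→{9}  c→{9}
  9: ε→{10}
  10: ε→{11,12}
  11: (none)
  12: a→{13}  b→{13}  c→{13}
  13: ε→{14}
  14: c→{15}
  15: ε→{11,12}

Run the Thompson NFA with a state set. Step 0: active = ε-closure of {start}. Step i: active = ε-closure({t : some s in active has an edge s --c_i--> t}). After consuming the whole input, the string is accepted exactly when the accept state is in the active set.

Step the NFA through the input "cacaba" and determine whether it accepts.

Answer: REJECT

Steps:
S₀ = ε-closure({0}) = {0,2,4}
'c' @ 1: {1,3,5,6}
'a' @ 2: {7,8}
'c' @ 3: {9,10,11,12}  (accept∈set)
'a' @ 4: {13,14}
'b' @ 5: {}  — no active states
rest 'a' ignored (set empty)
final: {}; accept 11 not in set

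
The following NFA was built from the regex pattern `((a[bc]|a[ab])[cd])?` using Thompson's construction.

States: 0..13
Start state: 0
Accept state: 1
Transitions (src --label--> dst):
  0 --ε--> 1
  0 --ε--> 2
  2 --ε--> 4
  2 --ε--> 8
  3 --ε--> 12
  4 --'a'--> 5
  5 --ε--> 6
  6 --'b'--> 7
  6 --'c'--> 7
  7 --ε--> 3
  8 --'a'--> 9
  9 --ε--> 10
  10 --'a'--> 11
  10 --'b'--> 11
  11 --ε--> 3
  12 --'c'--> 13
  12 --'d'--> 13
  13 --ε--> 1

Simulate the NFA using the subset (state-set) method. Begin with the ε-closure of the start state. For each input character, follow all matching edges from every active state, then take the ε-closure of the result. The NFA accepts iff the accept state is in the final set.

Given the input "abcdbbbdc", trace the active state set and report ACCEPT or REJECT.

Answer: REJECT

Derivation:
start: ε-closure({0}) = {0,1,2,4,8}
'a' @ 1: {5,6,9,10}
'b' @ 2: {3,7,11,12}
'c' @ 3: {1,13}  ✓accept
'd' @ 4: {}  — dead — no transitions
rest 'bbbdc' ignored (set empty)
final: {}; accept 1 not in set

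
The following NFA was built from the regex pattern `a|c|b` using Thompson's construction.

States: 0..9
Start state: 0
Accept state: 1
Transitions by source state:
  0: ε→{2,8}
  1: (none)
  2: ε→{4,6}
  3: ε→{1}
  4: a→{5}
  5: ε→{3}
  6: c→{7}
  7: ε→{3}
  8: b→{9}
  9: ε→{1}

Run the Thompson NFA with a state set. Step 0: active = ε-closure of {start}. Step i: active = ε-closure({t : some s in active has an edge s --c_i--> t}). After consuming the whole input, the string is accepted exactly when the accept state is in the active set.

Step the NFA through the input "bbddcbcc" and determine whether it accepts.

start: ε-closure({0}) = {0,2,4,6,8}
'b' @ 1: {1,9}  (accept∈set)
'b' @ 2: {}  — no active states
rest 'ddcbcc' ignored (set empty)
final: {}; accept 1 not in set

Answer: REJECT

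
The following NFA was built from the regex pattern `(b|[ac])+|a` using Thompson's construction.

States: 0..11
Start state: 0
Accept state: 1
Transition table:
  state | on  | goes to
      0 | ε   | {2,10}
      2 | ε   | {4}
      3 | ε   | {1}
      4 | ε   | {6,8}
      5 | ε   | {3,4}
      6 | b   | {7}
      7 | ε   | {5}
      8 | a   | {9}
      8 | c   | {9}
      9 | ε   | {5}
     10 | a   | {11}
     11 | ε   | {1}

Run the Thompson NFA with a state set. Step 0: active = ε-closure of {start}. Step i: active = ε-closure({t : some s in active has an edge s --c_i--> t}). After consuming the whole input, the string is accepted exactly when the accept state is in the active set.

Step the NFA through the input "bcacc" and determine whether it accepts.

Answer: ACCEPT

Trace:
start: ε-closure({0}) = {0,2,4,6,8,10}
'b' @ 1: {1,3,4,5,6,7,8}  ✓accept
'c' @ 2: {1,3,4,5,6,8,9}  ✓accept
'a' @ 3: {1,3,4,5,6,8,9}  ✓accept
'c' @ 4: {1,3,4,5,6,8,9}  ✓accept
'c' @ 5: {1,3,4,5,6,8,9}  ✓accept
after full input: {1,3,4,5,6,8,9}  (accept=1 in)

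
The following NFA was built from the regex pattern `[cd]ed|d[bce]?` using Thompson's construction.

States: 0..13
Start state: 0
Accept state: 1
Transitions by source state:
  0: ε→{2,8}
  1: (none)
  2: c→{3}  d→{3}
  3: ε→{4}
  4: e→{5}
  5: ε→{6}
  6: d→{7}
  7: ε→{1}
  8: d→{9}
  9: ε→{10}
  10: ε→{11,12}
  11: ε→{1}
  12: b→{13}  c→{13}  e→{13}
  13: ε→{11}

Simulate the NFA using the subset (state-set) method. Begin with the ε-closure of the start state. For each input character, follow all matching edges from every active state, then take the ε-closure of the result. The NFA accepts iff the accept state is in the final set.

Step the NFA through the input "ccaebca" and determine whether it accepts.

S₀ = ε-closure({0}) = {0,2,8}
'c' @ 1: {3,4}
'c' @ 2: {}  — state set empty
rest 'aebca' ignored (set empty)
final: {}; accept 1 not in set

Answer: REJECT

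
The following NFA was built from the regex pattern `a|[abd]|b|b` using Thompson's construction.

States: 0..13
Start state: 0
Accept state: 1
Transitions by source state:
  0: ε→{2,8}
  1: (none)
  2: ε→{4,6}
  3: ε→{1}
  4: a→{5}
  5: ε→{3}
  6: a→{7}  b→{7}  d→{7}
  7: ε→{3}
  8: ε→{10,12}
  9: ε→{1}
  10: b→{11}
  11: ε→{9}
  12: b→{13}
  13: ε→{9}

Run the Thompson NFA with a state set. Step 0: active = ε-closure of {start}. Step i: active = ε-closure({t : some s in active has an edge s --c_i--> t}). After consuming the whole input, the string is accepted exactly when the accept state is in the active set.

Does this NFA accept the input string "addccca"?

Answer: REJECT

Derivation:
initial (ε-close {0}): {0,2,4,6,8,10,12}
'a' @ 1: {1,3,5,7}  (accept∈set)
'd' @ 2: {}  — no active states
rest 'dccca' ignored (set empty)
end set {} — state 1 not in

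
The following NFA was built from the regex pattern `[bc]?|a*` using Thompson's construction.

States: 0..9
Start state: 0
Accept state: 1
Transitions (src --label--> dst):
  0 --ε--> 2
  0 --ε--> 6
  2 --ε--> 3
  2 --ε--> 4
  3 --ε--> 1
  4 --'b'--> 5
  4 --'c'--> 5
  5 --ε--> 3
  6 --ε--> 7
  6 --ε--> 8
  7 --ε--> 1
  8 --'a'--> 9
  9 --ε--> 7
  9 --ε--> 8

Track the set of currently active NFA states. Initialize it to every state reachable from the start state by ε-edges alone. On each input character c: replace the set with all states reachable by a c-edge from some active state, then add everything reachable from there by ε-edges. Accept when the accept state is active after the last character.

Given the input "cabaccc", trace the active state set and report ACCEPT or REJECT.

Answer: REJECT

Derivation:
start: ε-closure({0}) = {0,1,2,3,4,6,7,8}
'c' @ 1: {1,3,5}  ✓accept
'a' @ 2: {}  — no active states
rest 'baccc' ignored (set empty)
final: {}; accept 1 not in set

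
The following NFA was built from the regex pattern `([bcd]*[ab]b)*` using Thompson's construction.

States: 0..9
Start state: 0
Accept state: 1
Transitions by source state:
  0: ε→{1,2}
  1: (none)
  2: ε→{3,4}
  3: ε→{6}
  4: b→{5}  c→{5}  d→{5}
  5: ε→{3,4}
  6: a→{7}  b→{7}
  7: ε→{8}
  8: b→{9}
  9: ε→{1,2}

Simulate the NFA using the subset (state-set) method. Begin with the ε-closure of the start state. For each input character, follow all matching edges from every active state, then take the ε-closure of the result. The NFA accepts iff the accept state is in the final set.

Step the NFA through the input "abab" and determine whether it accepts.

Answer: ACCEPT

Derivation:
S₀ = ε-closure({0}) = {0,1,2,3,4,6}
'a' @ 1: {7,8}
'b' @ 2: {1,2,3,4,6,9}  (accept∈set)
'a' @ 3: {7,8}
'b' @ 4: {1,2,3,4,6,9}  (accept∈set)
end set {1,2,3,4,6,9} — state 1 in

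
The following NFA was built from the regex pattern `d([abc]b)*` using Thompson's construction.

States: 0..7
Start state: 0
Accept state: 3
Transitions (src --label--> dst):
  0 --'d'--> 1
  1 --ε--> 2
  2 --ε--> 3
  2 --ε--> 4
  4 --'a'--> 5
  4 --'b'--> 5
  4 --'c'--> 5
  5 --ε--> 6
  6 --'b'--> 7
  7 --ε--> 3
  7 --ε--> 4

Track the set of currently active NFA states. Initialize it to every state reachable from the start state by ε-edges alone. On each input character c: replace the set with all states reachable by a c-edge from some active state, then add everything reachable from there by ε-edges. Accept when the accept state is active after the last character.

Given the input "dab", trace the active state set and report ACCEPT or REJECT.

initial (ε-close {0}): {0}
'd' @ 1: {1,2,3,4}  ✓accept
'a' @ 2: {5,6}
'b' @ 3: {3,4,7}  ✓accept
end set {3,4,7} — state 3 in

Answer: ACCEPT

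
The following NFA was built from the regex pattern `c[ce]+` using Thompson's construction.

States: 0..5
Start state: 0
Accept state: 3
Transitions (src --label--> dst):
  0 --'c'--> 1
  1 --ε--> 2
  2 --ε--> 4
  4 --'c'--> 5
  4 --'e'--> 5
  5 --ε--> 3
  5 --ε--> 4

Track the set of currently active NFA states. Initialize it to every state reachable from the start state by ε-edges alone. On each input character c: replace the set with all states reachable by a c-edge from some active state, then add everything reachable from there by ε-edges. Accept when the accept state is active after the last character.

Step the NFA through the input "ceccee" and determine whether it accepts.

Answer: ACCEPT

Steps:
start: ε-closure({0}) = {0}
'c' @ 1: {1,2,4}
'e' @ 2: {3,4,5}  (accept∈set)
'c' @ 3: {3,4,5}  (accept∈set)
'c' @ 4: {3,4,5}  (accept∈set)
'e' @ 5: {3,4,5}  (accept∈set)
'e' @ 6: {3,4,5}  (accept∈set)
after full input: {3,4,5}  (accept=3 in)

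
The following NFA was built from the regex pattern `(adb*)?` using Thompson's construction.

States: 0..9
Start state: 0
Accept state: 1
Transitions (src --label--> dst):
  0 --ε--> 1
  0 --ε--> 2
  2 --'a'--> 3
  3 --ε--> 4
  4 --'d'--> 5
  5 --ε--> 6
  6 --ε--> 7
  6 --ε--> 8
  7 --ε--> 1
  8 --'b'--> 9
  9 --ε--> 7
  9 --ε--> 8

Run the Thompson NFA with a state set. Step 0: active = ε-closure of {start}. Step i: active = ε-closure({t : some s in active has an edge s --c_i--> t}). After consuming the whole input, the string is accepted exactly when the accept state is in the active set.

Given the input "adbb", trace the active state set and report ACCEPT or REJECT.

Answer: ACCEPT

Trace:
start: ε-closure({0}) = {0,1,2}
'a' @ 1: {3,4}
'd' @ 2: {1,5,6,7,8}  (accept∈set)
'b' @ 3: {1,7,8,9}  (accept∈set)
'b' @ 4: {1,7,8,9}  (accept∈set)
after full input: {1,7,8,9}  (accept=1 in)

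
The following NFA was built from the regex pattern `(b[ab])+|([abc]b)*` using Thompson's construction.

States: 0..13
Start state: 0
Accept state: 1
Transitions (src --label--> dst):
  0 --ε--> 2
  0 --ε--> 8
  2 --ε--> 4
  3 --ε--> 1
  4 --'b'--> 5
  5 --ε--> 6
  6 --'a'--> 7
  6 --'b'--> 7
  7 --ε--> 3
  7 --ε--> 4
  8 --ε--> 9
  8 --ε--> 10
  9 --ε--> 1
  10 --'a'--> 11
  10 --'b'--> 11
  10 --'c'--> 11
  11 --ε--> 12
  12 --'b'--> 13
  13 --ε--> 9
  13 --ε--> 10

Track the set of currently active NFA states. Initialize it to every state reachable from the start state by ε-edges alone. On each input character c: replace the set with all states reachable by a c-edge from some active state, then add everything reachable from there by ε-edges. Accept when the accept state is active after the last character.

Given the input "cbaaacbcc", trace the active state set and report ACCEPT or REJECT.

initial (ε-close {0}): {0,1,2,4,8,9,10}
'c' @ 1: {11,12}
'b' @ 2: {1,9,10,13}  (accept∈set)
'a' @ 3: {11,12}
'a' @ 4: {}  — state set empty
rest 'acbcc' ignored (set empty)
final: {}; accept 1 not in set

Answer: REJECT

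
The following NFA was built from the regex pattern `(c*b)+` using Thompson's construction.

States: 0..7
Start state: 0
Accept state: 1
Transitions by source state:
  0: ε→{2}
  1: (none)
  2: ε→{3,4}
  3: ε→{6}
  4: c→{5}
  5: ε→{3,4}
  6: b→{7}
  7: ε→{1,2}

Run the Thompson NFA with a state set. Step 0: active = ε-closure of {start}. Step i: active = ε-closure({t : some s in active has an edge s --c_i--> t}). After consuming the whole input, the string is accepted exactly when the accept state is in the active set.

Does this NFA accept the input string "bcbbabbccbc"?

initial (ε-close {0}): {0,2,3,4,6}
'b' @ 1: {1,2,3,4,6,7}  (accept∈set)
'c' @ 2: {3,4,5,6}
'b' @ 3: {1,2,3,4,6,7}  (accept∈set)
'b' @ 4: {1,2,3,4,6,7}  (accept∈set)
'a' @ 5: {}  — state set empty
rest 'bbccbc' ignored (set empty)
after full input: {}  (accept=1 not in)

Answer: REJECT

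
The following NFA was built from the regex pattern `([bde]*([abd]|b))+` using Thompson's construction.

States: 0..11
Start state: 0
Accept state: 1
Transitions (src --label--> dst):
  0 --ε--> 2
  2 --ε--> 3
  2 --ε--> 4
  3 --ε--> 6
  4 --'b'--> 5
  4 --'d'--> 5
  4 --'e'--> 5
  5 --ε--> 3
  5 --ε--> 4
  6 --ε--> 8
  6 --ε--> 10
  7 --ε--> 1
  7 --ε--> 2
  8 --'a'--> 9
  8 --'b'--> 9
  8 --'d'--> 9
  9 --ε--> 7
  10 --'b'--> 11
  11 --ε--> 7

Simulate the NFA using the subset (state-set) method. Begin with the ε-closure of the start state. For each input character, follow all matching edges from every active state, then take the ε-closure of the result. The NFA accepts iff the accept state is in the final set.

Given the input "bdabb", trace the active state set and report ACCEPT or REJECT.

initial (ε-close {0}): {0,2,3,4,6,8,10}
'b' @ 1: {1,2,3,4,5,6,7,8,9,10,11}  [accepting]
'd' @ 2: {1,2,3,4,5,6,7,8,9,10}  [accepting]
'a' @ 3: {1,2,3,4,6,7,8,9,10}  [accepting]
'b' @ 4: {1,2,3,4,5,6,7,8,9,10,11}  [accepting]
'b' @ 5: {1,2,3,4,5,6,7,8,9,10,11}  [accepting]
end set {1,2,3,4,5,6,7,8,9,10,11} — state 1 in

Answer: ACCEPT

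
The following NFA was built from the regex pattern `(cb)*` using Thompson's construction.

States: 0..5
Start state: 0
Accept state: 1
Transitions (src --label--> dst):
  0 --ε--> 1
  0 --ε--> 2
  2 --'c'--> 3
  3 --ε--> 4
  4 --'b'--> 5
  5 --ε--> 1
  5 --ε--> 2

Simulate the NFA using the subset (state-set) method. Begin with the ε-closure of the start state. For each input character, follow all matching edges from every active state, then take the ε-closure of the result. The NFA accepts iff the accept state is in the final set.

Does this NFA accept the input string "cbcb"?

initial (ε-close {0}): {0,1,2}
'c' @ 1: {3,4}
'b' @ 2: {1,2,5}  (accept∈set)
'c' @ 3: {3,4}
'b' @ 4: {1,2,5}  (accept∈set)
end set {1,2,5} — state 1 in

Answer: ACCEPT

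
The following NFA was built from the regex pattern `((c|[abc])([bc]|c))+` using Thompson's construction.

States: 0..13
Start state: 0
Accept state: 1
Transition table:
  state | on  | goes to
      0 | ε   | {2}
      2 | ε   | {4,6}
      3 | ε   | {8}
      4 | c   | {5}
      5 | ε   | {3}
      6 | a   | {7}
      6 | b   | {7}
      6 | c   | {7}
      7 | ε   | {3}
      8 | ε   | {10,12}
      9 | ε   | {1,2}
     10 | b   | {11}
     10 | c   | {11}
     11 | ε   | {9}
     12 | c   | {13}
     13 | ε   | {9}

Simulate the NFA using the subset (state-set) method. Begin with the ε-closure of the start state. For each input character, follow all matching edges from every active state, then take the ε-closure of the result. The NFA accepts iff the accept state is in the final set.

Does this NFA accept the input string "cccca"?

Answer: REJECT

Derivation:
initial (ε-close {0}): {0,2,4,6}
'c' @ 1: {3,5,7,8,10,12}
'c' @ 2: {1,2,4,6,9,11,13}  ✓accept
'c' @ 3: {3,5,7,8,10,12}
'c' @ 4: {1,2,4,6,9,11,13}  ✓accept
'a' @ 5: {3,7,8,10,12}
final: {3,7,8,10,12}; accept 1 not in set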